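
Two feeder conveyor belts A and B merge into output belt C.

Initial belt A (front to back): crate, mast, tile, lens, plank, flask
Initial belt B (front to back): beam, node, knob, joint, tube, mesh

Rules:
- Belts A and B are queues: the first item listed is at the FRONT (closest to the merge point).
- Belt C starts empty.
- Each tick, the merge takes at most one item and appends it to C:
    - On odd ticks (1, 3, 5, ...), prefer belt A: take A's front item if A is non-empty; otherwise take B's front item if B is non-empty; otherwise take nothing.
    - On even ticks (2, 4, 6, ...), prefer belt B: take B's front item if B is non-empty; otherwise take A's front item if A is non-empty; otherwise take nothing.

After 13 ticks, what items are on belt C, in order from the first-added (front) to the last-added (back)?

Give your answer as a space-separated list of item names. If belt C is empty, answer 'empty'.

Answer: crate beam mast node tile knob lens joint plank tube flask mesh

Derivation:
Tick 1: prefer A, take crate from A; A=[mast,tile,lens,plank,flask] B=[beam,node,knob,joint,tube,mesh] C=[crate]
Tick 2: prefer B, take beam from B; A=[mast,tile,lens,plank,flask] B=[node,knob,joint,tube,mesh] C=[crate,beam]
Tick 3: prefer A, take mast from A; A=[tile,lens,plank,flask] B=[node,knob,joint,tube,mesh] C=[crate,beam,mast]
Tick 4: prefer B, take node from B; A=[tile,lens,plank,flask] B=[knob,joint,tube,mesh] C=[crate,beam,mast,node]
Tick 5: prefer A, take tile from A; A=[lens,plank,flask] B=[knob,joint,tube,mesh] C=[crate,beam,mast,node,tile]
Tick 6: prefer B, take knob from B; A=[lens,plank,flask] B=[joint,tube,mesh] C=[crate,beam,mast,node,tile,knob]
Tick 7: prefer A, take lens from A; A=[plank,flask] B=[joint,tube,mesh] C=[crate,beam,mast,node,tile,knob,lens]
Tick 8: prefer B, take joint from B; A=[plank,flask] B=[tube,mesh] C=[crate,beam,mast,node,tile,knob,lens,joint]
Tick 9: prefer A, take plank from A; A=[flask] B=[tube,mesh] C=[crate,beam,mast,node,tile,knob,lens,joint,plank]
Tick 10: prefer B, take tube from B; A=[flask] B=[mesh] C=[crate,beam,mast,node,tile,knob,lens,joint,plank,tube]
Tick 11: prefer A, take flask from A; A=[-] B=[mesh] C=[crate,beam,mast,node,tile,knob,lens,joint,plank,tube,flask]
Tick 12: prefer B, take mesh from B; A=[-] B=[-] C=[crate,beam,mast,node,tile,knob,lens,joint,plank,tube,flask,mesh]
Tick 13: prefer A, both empty, nothing taken; A=[-] B=[-] C=[crate,beam,mast,node,tile,knob,lens,joint,plank,tube,flask,mesh]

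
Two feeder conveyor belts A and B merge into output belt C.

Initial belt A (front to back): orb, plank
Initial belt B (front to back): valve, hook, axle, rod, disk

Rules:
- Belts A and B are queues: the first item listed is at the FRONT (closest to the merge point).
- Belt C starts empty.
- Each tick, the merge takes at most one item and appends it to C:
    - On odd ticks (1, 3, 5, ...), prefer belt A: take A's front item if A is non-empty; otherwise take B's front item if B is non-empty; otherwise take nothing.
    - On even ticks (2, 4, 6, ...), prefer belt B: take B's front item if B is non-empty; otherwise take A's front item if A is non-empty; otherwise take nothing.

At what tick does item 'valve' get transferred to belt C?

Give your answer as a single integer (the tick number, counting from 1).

Answer: 2

Derivation:
Tick 1: prefer A, take orb from A; A=[plank] B=[valve,hook,axle,rod,disk] C=[orb]
Tick 2: prefer B, take valve from B; A=[plank] B=[hook,axle,rod,disk] C=[orb,valve]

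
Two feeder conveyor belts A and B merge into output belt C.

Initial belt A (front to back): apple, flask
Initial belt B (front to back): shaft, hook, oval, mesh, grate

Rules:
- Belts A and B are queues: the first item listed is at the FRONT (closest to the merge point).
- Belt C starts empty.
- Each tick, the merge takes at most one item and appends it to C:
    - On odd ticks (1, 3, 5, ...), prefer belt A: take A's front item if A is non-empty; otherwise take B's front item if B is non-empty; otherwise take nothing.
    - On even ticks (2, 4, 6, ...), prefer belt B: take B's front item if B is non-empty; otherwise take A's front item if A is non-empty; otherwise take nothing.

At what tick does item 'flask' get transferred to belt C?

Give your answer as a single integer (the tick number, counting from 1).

Tick 1: prefer A, take apple from A; A=[flask] B=[shaft,hook,oval,mesh,grate] C=[apple]
Tick 2: prefer B, take shaft from B; A=[flask] B=[hook,oval,mesh,grate] C=[apple,shaft]
Tick 3: prefer A, take flask from A; A=[-] B=[hook,oval,mesh,grate] C=[apple,shaft,flask]

Answer: 3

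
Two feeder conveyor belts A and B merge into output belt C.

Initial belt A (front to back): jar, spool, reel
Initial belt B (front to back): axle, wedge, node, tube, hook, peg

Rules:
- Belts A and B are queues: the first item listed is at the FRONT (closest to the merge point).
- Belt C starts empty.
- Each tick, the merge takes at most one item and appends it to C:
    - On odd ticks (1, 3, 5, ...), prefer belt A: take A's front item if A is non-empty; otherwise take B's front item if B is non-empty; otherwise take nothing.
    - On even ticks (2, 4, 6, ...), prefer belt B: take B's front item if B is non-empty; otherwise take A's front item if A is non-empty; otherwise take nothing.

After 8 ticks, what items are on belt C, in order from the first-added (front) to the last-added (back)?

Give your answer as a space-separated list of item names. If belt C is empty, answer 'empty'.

Tick 1: prefer A, take jar from A; A=[spool,reel] B=[axle,wedge,node,tube,hook,peg] C=[jar]
Tick 2: prefer B, take axle from B; A=[spool,reel] B=[wedge,node,tube,hook,peg] C=[jar,axle]
Tick 3: prefer A, take spool from A; A=[reel] B=[wedge,node,tube,hook,peg] C=[jar,axle,spool]
Tick 4: prefer B, take wedge from B; A=[reel] B=[node,tube,hook,peg] C=[jar,axle,spool,wedge]
Tick 5: prefer A, take reel from A; A=[-] B=[node,tube,hook,peg] C=[jar,axle,spool,wedge,reel]
Tick 6: prefer B, take node from B; A=[-] B=[tube,hook,peg] C=[jar,axle,spool,wedge,reel,node]
Tick 7: prefer A, take tube from B; A=[-] B=[hook,peg] C=[jar,axle,spool,wedge,reel,node,tube]
Tick 8: prefer B, take hook from B; A=[-] B=[peg] C=[jar,axle,spool,wedge,reel,node,tube,hook]

Answer: jar axle spool wedge reel node tube hook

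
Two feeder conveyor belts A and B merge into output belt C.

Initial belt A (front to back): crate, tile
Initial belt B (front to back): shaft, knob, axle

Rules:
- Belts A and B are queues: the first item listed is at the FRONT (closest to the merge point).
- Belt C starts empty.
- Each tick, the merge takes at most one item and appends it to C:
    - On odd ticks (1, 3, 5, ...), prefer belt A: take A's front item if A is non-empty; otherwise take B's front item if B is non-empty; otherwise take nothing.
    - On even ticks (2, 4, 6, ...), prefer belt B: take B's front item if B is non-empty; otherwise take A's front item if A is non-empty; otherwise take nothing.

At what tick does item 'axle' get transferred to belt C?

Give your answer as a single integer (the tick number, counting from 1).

Tick 1: prefer A, take crate from A; A=[tile] B=[shaft,knob,axle] C=[crate]
Tick 2: prefer B, take shaft from B; A=[tile] B=[knob,axle] C=[crate,shaft]
Tick 3: prefer A, take tile from A; A=[-] B=[knob,axle] C=[crate,shaft,tile]
Tick 4: prefer B, take knob from B; A=[-] B=[axle] C=[crate,shaft,tile,knob]
Tick 5: prefer A, take axle from B; A=[-] B=[-] C=[crate,shaft,tile,knob,axle]

Answer: 5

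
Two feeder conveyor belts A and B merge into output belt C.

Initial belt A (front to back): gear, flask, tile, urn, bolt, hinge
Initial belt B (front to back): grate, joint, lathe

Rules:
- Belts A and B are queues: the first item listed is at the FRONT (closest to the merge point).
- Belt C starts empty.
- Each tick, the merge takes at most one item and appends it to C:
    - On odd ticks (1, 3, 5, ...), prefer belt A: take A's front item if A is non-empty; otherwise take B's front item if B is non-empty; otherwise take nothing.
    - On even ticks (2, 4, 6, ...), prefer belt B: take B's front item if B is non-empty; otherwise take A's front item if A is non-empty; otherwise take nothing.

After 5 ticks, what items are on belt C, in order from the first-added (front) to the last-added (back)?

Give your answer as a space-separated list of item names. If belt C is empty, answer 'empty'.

Tick 1: prefer A, take gear from A; A=[flask,tile,urn,bolt,hinge] B=[grate,joint,lathe] C=[gear]
Tick 2: prefer B, take grate from B; A=[flask,tile,urn,bolt,hinge] B=[joint,lathe] C=[gear,grate]
Tick 3: prefer A, take flask from A; A=[tile,urn,bolt,hinge] B=[joint,lathe] C=[gear,grate,flask]
Tick 4: prefer B, take joint from B; A=[tile,urn,bolt,hinge] B=[lathe] C=[gear,grate,flask,joint]
Tick 5: prefer A, take tile from A; A=[urn,bolt,hinge] B=[lathe] C=[gear,grate,flask,joint,tile]

Answer: gear grate flask joint tile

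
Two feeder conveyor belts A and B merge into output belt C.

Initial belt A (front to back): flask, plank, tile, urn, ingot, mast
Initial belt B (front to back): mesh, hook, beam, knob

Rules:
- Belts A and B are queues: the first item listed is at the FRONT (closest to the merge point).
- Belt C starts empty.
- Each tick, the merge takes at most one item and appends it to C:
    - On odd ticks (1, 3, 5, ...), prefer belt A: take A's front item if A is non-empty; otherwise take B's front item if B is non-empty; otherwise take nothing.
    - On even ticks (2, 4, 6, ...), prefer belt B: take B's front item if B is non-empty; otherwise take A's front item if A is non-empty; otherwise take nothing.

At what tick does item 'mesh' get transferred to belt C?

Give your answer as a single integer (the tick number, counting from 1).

Tick 1: prefer A, take flask from A; A=[plank,tile,urn,ingot,mast] B=[mesh,hook,beam,knob] C=[flask]
Tick 2: prefer B, take mesh from B; A=[plank,tile,urn,ingot,mast] B=[hook,beam,knob] C=[flask,mesh]

Answer: 2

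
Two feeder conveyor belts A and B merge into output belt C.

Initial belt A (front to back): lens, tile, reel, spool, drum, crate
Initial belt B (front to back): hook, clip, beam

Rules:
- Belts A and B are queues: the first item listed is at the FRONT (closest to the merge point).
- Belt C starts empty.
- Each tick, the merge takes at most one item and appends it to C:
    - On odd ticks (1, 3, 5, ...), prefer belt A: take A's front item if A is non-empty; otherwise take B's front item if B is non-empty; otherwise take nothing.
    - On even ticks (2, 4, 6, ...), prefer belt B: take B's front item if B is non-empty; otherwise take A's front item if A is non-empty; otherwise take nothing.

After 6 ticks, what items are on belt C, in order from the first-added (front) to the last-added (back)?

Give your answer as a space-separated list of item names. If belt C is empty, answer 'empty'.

Answer: lens hook tile clip reel beam

Derivation:
Tick 1: prefer A, take lens from A; A=[tile,reel,spool,drum,crate] B=[hook,clip,beam] C=[lens]
Tick 2: prefer B, take hook from B; A=[tile,reel,spool,drum,crate] B=[clip,beam] C=[lens,hook]
Tick 3: prefer A, take tile from A; A=[reel,spool,drum,crate] B=[clip,beam] C=[lens,hook,tile]
Tick 4: prefer B, take clip from B; A=[reel,spool,drum,crate] B=[beam] C=[lens,hook,tile,clip]
Tick 5: prefer A, take reel from A; A=[spool,drum,crate] B=[beam] C=[lens,hook,tile,clip,reel]
Tick 6: prefer B, take beam from B; A=[spool,drum,crate] B=[-] C=[lens,hook,tile,clip,reel,beam]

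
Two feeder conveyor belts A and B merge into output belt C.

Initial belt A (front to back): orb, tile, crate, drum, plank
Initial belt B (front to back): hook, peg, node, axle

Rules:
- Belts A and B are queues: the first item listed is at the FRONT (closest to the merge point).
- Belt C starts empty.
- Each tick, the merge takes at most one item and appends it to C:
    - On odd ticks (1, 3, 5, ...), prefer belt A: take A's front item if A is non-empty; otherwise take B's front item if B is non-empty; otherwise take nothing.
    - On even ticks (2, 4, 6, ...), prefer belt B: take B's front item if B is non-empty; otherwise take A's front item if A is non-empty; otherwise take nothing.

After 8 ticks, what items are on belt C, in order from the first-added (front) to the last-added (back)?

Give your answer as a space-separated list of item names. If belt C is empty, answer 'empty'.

Tick 1: prefer A, take orb from A; A=[tile,crate,drum,plank] B=[hook,peg,node,axle] C=[orb]
Tick 2: prefer B, take hook from B; A=[tile,crate,drum,plank] B=[peg,node,axle] C=[orb,hook]
Tick 3: prefer A, take tile from A; A=[crate,drum,plank] B=[peg,node,axle] C=[orb,hook,tile]
Tick 4: prefer B, take peg from B; A=[crate,drum,plank] B=[node,axle] C=[orb,hook,tile,peg]
Tick 5: prefer A, take crate from A; A=[drum,plank] B=[node,axle] C=[orb,hook,tile,peg,crate]
Tick 6: prefer B, take node from B; A=[drum,plank] B=[axle] C=[orb,hook,tile,peg,crate,node]
Tick 7: prefer A, take drum from A; A=[plank] B=[axle] C=[orb,hook,tile,peg,crate,node,drum]
Tick 8: prefer B, take axle from B; A=[plank] B=[-] C=[orb,hook,tile,peg,crate,node,drum,axle]

Answer: orb hook tile peg crate node drum axle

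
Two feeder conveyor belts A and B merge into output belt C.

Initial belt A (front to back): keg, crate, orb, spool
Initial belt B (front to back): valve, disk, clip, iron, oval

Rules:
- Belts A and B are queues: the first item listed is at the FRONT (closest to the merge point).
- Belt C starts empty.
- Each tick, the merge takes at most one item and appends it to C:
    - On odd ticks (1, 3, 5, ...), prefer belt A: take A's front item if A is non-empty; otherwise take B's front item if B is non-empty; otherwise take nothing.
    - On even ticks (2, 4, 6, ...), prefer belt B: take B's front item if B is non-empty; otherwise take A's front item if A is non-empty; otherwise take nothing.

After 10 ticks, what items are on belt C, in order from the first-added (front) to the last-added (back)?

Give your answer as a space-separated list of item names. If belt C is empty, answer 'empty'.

Answer: keg valve crate disk orb clip spool iron oval

Derivation:
Tick 1: prefer A, take keg from A; A=[crate,orb,spool] B=[valve,disk,clip,iron,oval] C=[keg]
Tick 2: prefer B, take valve from B; A=[crate,orb,spool] B=[disk,clip,iron,oval] C=[keg,valve]
Tick 3: prefer A, take crate from A; A=[orb,spool] B=[disk,clip,iron,oval] C=[keg,valve,crate]
Tick 4: prefer B, take disk from B; A=[orb,spool] B=[clip,iron,oval] C=[keg,valve,crate,disk]
Tick 5: prefer A, take orb from A; A=[spool] B=[clip,iron,oval] C=[keg,valve,crate,disk,orb]
Tick 6: prefer B, take clip from B; A=[spool] B=[iron,oval] C=[keg,valve,crate,disk,orb,clip]
Tick 7: prefer A, take spool from A; A=[-] B=[iron,oval] C=[keg,valve,crate,disk,orb,clip,spool]
Tick 8: prefer B, take iron from B; A=[-] B=[oval] C=[keg,valve,crate,disk,orb,clip,spool,iron]
Tick 9: prefer A, take oval from B; A=[-] B=[-] C=[keg,valve,crate,disk,orb,clip,spool,iron,oval]
Tick 10: prefer B, both empty, nothing taken; A=[-] B=[-] C=[keg,valve,crate,disk,orb,clip,spool,iron,oval]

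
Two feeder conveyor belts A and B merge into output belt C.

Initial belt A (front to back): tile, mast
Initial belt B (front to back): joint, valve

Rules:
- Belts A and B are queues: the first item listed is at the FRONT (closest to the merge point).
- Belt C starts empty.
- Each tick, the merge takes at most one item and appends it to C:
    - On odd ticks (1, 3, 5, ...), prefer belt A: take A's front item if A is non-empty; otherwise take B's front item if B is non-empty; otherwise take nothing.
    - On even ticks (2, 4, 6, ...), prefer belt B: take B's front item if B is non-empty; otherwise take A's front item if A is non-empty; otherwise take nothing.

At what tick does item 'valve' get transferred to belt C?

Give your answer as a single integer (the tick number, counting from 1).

Tick 1: prefer A, take tile from A; A=[mast] B=[joint,valve] C=[tile]
Tick 2: prefer B, take joint from B; A=[mast] B=[valve] C=[tile,joint]
Tick 3: prefer A, take mast from A; A=[-] B=[valve] C=[tile,joint,mast]
Tick 4: prefer B, take valve from B; A=[-] B=[-] C=[tile,joint,mast,valve]

Answer: 4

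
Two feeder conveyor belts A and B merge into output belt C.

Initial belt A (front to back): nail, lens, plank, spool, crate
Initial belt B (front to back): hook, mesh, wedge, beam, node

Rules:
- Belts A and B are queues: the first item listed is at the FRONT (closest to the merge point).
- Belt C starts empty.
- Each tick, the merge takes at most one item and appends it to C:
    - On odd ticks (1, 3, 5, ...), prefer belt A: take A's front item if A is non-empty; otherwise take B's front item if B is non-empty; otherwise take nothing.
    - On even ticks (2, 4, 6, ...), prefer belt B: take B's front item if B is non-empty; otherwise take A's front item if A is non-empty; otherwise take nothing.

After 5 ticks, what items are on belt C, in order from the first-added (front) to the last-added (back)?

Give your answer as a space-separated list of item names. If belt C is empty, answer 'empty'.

Tick 1: prefer A, take nail from A; A=[lens,plank,spool,crate] B=[hook,mesh,wedge,beam,node] C=[nail]
Tick 2: prefer B, take hook from B; A=[lens,plank,spool,crate] B=[mesh,wedge,beam,node] C=[nail,hook]
Tick 3: prefer A, take lens from A; A=[plank,spool,crate] B=[mesh,wedge,beam,node] C=[nail,hook,lens]
Tick 4: prefer B, take mesh from B; A=[plank,spool,crate] B=[wedge,beam,node] C=[nail,hook,lens,mesh]
Tick 5: prefer A, take plank from A; A=[spool,crate] B=[wedge,beam,node] C=[nail,hook,lens,mesh,plank]

Answer: nail hook lens mesh plank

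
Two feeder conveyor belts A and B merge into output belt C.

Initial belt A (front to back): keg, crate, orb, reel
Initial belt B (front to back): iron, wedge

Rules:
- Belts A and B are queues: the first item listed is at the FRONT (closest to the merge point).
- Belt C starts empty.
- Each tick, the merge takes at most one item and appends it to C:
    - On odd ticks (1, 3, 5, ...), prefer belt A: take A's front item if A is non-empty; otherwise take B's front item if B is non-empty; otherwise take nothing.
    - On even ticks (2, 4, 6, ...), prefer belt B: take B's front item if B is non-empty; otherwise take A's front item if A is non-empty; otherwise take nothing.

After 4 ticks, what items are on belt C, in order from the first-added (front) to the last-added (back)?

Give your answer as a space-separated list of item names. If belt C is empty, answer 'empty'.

Tick 1: prefer A, take keg from A; A=[crate,orb,reel] B=[iron,wedge] C=[keg]
Tick 2: prefer B, take iron from B; A=[crate,orb,reel] B=[wedge] C=[keg,iron]
Tick 3: prefer A, take crate from A; A=[orb,reel] B=[wedge] C=[keg,iron,crate]
Tick 4: prefer B, take wedge from B; A=[orb,reel] B=[-] C=[keg,iron,crate,wedge]

Answer: keg iron crate wedge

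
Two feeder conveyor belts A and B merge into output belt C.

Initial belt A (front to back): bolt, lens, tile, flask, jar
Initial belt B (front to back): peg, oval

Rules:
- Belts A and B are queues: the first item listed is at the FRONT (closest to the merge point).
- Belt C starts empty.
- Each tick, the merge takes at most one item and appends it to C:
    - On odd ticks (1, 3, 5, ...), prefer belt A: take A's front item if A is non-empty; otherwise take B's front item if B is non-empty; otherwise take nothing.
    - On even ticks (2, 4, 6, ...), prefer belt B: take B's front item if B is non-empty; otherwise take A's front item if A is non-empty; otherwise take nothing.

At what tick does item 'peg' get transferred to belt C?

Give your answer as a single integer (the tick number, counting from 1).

Tick 1: prefer A, take bolt from A; A=[lens,tile,flask,jar] B=[peg,oval] C=[bolt]
Tick 2: prefer B, take peg from B; A=[lens,tile,flask,jar] B=[oval] C=[bolt,peg]

Answer: 2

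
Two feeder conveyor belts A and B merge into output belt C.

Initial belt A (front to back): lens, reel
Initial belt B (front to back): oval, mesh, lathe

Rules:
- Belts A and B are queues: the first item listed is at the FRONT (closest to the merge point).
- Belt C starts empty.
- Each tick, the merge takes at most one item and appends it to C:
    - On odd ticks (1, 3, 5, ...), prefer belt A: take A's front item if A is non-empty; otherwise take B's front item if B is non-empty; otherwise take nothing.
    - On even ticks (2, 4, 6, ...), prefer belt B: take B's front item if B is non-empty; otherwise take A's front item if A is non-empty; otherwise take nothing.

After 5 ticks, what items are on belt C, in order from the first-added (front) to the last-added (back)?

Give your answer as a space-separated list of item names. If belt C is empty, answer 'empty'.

Answer: lens oval reel mesh lathe

Derivation:
Tick 1: prefer A, take lens from A; A=[reel] B=[oval,mesh,lathe] C=[lens]
Tick 2: prefer B, take oval from B; A=[reel] B=[mesh,lathe] C=[lens,oval]
Tick 3: prefer A, take reel from A; A=[-] B=[mesh,lathe] C=[lens,oval,reel]
Tick 4: prefer B, take mesh from B; A=[-] B=[lathe] C=[lens,oval,reel,mesh]
Tick 5: prefer A, take lathe from B; A=[-] B=[-] C=[lens,oval,reel,mesh,lathe]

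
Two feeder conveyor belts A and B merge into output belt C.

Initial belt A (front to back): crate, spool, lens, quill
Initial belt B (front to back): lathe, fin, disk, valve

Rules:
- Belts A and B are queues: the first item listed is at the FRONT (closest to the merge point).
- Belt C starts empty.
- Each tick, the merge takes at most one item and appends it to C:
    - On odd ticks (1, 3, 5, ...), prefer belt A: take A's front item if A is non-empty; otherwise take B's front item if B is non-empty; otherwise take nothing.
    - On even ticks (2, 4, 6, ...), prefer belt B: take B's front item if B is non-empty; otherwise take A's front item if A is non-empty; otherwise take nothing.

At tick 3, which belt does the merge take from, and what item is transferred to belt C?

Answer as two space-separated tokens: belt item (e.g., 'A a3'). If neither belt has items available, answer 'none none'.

Answer: A spool

Derivation:
Tick 1: prefer A, take crate from A; A=[spool,lens,quill] B=[lathe,fin,disk,valve] C=[crate]
Tick 2: prefer B, take lathe from B; A=[spool,lens,quill] B=[fin,disk,valve] C=[crate,lathe]
Tick 3: prefer A, take spool from A; A=[lens,quill] B=[fin,disk,valve] C=[crate,lathe,spool]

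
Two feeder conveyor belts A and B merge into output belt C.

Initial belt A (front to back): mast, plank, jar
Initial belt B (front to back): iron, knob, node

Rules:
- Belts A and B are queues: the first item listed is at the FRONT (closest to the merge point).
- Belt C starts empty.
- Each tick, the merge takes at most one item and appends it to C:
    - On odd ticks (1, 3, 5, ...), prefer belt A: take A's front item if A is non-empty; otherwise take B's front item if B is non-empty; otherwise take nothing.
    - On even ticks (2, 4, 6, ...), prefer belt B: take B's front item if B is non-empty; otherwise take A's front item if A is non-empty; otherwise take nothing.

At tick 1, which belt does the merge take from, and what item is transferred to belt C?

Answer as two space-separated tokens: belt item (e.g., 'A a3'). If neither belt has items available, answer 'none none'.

Answer: A mast

Derivation:
Tick 1: prefer A, take mast from A; A=[plank,jar] B=[iron,knob,node] C=[mast]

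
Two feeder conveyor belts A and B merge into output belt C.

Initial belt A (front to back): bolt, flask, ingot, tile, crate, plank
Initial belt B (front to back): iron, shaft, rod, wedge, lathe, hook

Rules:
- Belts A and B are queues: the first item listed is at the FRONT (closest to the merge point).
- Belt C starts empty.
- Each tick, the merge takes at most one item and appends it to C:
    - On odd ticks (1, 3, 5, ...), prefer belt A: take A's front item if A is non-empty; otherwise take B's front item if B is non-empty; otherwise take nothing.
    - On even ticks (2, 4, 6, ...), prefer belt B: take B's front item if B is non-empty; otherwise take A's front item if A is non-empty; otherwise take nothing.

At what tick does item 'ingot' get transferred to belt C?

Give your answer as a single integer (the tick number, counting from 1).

Answer: 5

Derivation:
Tick 1: prefer A, take bolt from A; A=[flask,ingot,tile,crate,plank] B=[iron,shaft,rod,wedge,lathe,hook] C=[bolt]
Tick 2: prefer B, take iron from B; A=[flask,ingot,tile,crate,plank] B=[shaft,rod,wedge,lathe,hook] C=[bolt,iron]
Tick 3: prefer A, take flask from A; A=[ingot,tile,crate,plank] B=[shaft,rod,wedge,lathe,hook] C=[bolt,iron,flask]
Tick 4: prefer B, take shaft from B; A=[ingot,tile,crate,plank] B=[rod,wedge,lathe,hook] C=[bolt,iron,flask,shaft]
Tick 5: prefer A, take ingot from A; A=[tile,crate,plank] B=[rod,wedge,lathe,hook] C=[bolt,iron,flask,shaft,ingot]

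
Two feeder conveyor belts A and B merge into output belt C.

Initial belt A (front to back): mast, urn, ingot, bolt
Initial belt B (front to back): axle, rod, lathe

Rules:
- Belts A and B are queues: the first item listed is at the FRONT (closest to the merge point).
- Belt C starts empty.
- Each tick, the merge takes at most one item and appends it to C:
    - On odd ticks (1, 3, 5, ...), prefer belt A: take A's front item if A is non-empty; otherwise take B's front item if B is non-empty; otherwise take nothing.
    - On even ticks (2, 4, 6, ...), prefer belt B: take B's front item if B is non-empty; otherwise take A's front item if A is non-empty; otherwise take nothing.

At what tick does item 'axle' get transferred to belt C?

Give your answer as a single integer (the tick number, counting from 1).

Tick 1: prefer A, take mast from A; A=[urn,ingot,bolt] B=[axle,rod,lathe] C=[mast]
Tick 2: prefer B, take axle from B; A=[urn,ingot,bolt] B=[rod,lathe] C=[mast,axle]

Answer: 2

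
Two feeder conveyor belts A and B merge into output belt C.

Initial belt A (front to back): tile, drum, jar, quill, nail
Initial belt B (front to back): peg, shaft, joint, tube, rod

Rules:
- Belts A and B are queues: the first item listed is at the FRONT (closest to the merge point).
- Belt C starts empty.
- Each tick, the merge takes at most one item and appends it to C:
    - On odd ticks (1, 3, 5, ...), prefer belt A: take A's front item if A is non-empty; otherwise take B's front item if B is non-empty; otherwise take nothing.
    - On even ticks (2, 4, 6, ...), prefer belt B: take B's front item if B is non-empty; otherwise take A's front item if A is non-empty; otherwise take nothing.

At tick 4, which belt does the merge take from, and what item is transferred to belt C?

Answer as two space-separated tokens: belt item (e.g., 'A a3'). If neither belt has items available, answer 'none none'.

Answer: B shaft

Derivation:
Tick 1: prefer A, take tile from A; A=[drum,jar,quill,nail] B=[peg,shaft,joint,tube,rod] C=[tile]
Tick 2: prefer B, take peg from B; A=[drum,jar,quill,nail] B=[shaft,joint,tube,rod] C=[tile,peg]
Tick 3: prefer A, take drum from A; A=[jar,quill,nail] B=[shaft,joint,tube,rod] C=[tile,peg,drum]
Tick 4: prefer B, take shaft from B; A=[jar,quill,nail] B=[joint,tube,rod] C=[tile,peg,drum,shaft]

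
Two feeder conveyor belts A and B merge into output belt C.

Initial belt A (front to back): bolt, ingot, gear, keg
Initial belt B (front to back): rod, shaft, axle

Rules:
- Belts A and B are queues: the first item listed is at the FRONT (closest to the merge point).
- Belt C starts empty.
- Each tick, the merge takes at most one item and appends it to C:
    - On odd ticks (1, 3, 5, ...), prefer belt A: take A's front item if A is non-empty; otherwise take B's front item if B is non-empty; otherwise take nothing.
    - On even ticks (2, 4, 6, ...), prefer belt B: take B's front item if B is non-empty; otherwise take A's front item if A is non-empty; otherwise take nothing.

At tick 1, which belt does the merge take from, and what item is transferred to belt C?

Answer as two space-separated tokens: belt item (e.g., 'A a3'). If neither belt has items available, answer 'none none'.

Tick 1: prefer A, take bolt from A; A=[ingot,gear,keg] B=[rod,shaft,axle] C=[bolt]

Answer: A bolt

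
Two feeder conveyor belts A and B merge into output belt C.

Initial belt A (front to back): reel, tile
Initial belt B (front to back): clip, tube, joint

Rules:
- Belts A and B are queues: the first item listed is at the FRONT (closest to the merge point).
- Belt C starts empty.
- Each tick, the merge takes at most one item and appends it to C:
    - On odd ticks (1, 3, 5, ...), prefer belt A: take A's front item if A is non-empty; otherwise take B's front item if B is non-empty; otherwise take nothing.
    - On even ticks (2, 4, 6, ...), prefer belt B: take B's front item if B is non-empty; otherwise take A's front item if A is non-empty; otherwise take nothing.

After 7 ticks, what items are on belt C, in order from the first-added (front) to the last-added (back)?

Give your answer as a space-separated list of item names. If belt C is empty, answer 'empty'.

Tick 1: prefer A, take reel from A; A=[tile] B=[clip,tube,joint] C=[reel]
Tick 2: prefer B, take clip from B; A=[tile] B=[tube,joint] C=[reel,clip]
Tick 3: prefer A, take tile from A; A=[-] B=[tube,joint] C=[reel,clip,tile]
Tick 4: prefer B, take tube from B; A=[-] B=[joint] C=[reel,clip,tile,tube]
Tick 5: prefer A, take joint from B; A=[-] B=[-] C=[reel,clip,tile,tube,joint]
Tick 6: prefer B, both empty, nothing taken; A=[-] B=[-] C=[reel,clip,tile,tube,joint]
Tick 7: prefer A, both empty, nothing taken; A=[-] B=[-] C=[reel,clip,tile,tube,joint]

Answer: reel clip tile tube joint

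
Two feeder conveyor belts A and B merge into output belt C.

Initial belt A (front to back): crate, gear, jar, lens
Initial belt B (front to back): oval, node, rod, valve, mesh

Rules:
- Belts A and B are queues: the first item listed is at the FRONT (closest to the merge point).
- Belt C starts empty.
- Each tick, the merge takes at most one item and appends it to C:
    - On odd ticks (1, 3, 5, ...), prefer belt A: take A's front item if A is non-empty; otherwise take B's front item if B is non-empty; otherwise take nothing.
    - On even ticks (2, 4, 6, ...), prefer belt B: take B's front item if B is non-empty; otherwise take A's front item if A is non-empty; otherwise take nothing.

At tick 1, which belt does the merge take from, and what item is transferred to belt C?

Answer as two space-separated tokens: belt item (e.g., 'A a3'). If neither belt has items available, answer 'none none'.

Tick 1: prefer A, take crate from A; A=[gear,jar,lens] B=[oval,node,rod,valve,mesh] C=[crate]

Answer: A crate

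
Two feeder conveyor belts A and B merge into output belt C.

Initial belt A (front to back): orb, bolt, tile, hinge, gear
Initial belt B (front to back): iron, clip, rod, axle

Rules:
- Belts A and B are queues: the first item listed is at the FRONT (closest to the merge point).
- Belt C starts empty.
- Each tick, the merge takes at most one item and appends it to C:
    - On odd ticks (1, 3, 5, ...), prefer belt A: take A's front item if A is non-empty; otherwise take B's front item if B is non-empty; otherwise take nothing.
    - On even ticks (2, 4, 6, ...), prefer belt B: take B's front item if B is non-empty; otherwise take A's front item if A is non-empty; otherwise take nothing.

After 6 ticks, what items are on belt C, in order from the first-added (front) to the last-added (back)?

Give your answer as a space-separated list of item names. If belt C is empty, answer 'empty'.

Answer: orb iron bolt clip tile rod

Derivation:
Tick 1: prefer A, take orb from A; A=[bolt,tile,hinge,gear] B=[iron,clip,rod,axle] C=[orb]
Tick 2: prefer B, take iron from B; A=[bolt,tile,hinge,gear] B=[clip,rod,axle] C=[orb,iron]
Tick 3: prefer A, take bolt from A; A=[tile,hinge,gear] B=[clip,rod,axle] C=[orb,iron,bolt]
Tick 4: prefer B, take clip from B; A=[tile,hinge,gear] B=[rod,axle] C=[orb,iron,bolt,clip]
Tick 5: prefer A, take tile from A; A=[hinge,gear] B=[rod,axle] C=[orb,iron,bolt,clip,tile]
Tick 6: prefer B, take rod from B; A=[hinge,gear] B=[axle] C=[orb,iron,bolt,clip,tile,rod]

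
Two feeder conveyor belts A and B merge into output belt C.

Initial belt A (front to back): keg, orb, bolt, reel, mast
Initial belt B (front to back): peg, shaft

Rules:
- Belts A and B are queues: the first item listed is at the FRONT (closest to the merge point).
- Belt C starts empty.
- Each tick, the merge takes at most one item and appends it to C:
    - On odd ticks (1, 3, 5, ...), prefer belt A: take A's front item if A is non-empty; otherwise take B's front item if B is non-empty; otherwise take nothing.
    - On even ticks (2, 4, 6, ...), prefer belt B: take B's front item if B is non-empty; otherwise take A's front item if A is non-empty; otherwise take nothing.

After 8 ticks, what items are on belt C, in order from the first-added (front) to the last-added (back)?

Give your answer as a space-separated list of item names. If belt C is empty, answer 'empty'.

Answer: keg peg orb shaft bolt reel mast

Derivation:
Tick 1: prefer A, take keg from A; A=[orb,bolt,reel,mast] B=[peg,shaft] C=[keg]
Tick 2: prefer B, take peg from B; A=[orb,bolt,reel,mast] B=[shaft] C=[keg,peg]
Tick 3: prefer A, take orb from A; A=[bolt,reel,mast] B=[shaft] C=[keg,peg,orb]
Tick 4: prefer B, take shaft from B; A=[bolt,reel,mast] B=[-] C=[keg,peg,orb,shaft]
Tick 5: prefer A, take bolt from A; A=[reel,mast] B=[-] C=[keg,peg,orb,shaft,bolt]
Tick 6: prefer B, take reel from A; A=[mast] B=[-] C=[keg,peg,orb,shaft,bolt,reel]
Tick 7: prefer A, take mast from A; A=[-] B=[-] C=[keg,peg,orb,shaft,bolt,reel,mast]
Tick 8: prefer B, both empty, nothing taken; A=[-] B=[-] C=[keg,peg,orb,shaft,bolt,reel,mast]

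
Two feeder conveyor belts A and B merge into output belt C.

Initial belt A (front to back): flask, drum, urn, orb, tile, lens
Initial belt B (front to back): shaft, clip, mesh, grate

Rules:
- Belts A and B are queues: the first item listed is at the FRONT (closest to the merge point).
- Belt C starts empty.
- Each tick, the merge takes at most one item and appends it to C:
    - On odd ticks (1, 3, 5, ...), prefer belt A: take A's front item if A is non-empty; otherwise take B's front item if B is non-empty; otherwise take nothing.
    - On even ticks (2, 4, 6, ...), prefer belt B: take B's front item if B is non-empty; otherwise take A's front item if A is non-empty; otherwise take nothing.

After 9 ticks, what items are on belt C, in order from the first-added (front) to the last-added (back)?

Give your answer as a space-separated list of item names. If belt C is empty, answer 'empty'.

Tick 1: prefer A, take flask from A; A=[drum,urn,orb,tile,lens] B=[shaft,clip,mesh,grate] C=[flask]
Tick 2: prefer B, take shaft from B; A=[drum,urn,orb,tile,lens] B=[clip,mesh,grate] C=[flask,shaft]
Tick 3: prefer A, take drum from A; A=[urn,orb,tile,lens] B=[clip,mesh,grate] C=[flask,shaft,drum]
Tick 4: prefer B, take clip from B; A=[urn,orb,tile,lens] B=[mesh,grate] C=[flask,shaft,drum,clip]
Tick 5: prefer A, take urn from A; A=[orb,tile,lens] B=[mesh,grate] C=[flask,shaft,drum,clip,urn]
Tick 6: prefer B, take mesh from B; A=[orb,tile,lens] B=[grate] C=[flask,shaft,drum,clip,urn,mesh]
Tick 7: prefer A, take orb from A; A=[tile,lens] B=[grate] C=[flask,shaft,drum,clip,urn,mesh,orb]
Tick 8: prefer B, take grate from B; A=[tile,lens] B=[-] C=[flask,shaft,drum,clip,urn,mesh,orb,grate]
Tick 9: prefer A, take tile from A; A=[lens] B=[-] C=[flask,shaft,drum,clip,urn,mesh,orb,grate,tile]

Answer: flask shaft drum clip urn mesh orb grate tile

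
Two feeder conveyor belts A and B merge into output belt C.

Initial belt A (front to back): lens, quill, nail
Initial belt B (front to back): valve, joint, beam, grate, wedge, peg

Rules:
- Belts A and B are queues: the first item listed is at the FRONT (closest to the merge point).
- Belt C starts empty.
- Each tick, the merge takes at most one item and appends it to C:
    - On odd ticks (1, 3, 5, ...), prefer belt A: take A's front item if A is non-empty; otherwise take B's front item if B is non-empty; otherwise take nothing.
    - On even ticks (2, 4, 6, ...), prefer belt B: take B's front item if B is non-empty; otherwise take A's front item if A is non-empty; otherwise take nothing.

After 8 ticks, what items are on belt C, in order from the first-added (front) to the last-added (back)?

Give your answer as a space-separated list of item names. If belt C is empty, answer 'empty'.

Answer: lens valve quill joint nail beam grate wedge

Derivation:
Tick 1: prefer A, take lens from A; A=[quill,nail] B=[valve,joint,beam,grate,wedge,peg] C=[lens]
Tick 2: prefer B, take valve from B; A=[quill,nail] B=[joint,beam,grate,wedge,peg] C=[lens,valve]
Tick 3: prefer A, take quill from A; A=[nail] B=[joint,beam,grate,wedge,peg] C=[lens,valve,quill]
Tick 4: prefer B, take joint from B; A=[nail] B=[beam,grate,wedge,peg] C=[lens,valve,quill,joint]
Tick 5: prefer A, take nail from A; A=[-] B=[beam,grate,wedge,peg] C=[lens,valve,quill,joint,nail]
Tick 6: prefer B, take beam from B; A=[-] B=[grate,wedge,peg] C=[lens,valve,quill,joint,nail,beam]
Tick 7: prefer A, take grate from B; A=[-] B=[wedge,peg] C=[lens,valve,quill,joint,nail,beam,grate]
Tick 8: prefer B, take wedge from B; A=[-] B=[peg] C=[lens,valve,quill,joint,nail,beam,grate,wedge]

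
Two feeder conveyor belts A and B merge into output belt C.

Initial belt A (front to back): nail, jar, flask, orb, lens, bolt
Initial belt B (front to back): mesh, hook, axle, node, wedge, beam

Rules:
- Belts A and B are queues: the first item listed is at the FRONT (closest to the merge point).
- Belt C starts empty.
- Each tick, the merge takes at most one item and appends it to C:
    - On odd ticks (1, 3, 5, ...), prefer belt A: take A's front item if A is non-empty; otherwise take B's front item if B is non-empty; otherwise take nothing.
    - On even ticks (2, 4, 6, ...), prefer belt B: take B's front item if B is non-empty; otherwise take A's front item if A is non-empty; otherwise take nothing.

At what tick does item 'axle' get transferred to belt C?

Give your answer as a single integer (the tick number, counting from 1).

Tick 1: prefer A, take nail from A; A=[jar,flask,orb,lens,bolt] B=[mesh,hook,axle,node,wedge,beam] C=[nail]
Tick 2: prefer B, take mesh from B; A=[jar,flask,orb,lens,bolt] B=[hook,axle,node,wedge,beam] C=[nail,mesh]
Tick 3: prefer A, take jar from A; A=[flask,orb,lens,bolt] B=[hook,axle,node,wedge,beam] C=[nail,mesh,jar]
Tick 4: prefer B, take hook from B; A=[flask,orb,lens,bolt] B=[axle,node,wedge,beam] C=[nail,mesh,jar,hook]
Tick 5: prefer A, take flask from A; A=[orb,lens,bolt] B=[axle,node,wedge,beam] C=[nail,mesh,jar,hook,flask]
Tick 6: prefer B, take axle from B; A=[orb,lens,bolt] B=[node,wedge,beam] C=[nail,mesh,jar,hook,flask,axle]

Answer: 6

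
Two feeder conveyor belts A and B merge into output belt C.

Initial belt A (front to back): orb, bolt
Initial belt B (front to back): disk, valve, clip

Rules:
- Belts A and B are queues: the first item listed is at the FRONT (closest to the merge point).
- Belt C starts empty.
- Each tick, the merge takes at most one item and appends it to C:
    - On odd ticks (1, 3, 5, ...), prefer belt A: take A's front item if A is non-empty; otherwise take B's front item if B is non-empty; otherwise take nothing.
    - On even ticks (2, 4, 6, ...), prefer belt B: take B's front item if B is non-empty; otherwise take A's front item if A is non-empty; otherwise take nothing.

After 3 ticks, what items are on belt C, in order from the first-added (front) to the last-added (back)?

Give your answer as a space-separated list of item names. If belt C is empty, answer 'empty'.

Tick 1: prefer A, take orb from A; A=[bolt] B=[disk,valve,clip] C=[orb]
Tick 2: prefer B, take disk from B; A=[bolt] B=[valve,clip] C=[orb,disk]
Tick 3: prefer A, take bolt from A; A=[-] B=[valve,clip] C=[orb,disk,bolt]

Answer: orb disk bolt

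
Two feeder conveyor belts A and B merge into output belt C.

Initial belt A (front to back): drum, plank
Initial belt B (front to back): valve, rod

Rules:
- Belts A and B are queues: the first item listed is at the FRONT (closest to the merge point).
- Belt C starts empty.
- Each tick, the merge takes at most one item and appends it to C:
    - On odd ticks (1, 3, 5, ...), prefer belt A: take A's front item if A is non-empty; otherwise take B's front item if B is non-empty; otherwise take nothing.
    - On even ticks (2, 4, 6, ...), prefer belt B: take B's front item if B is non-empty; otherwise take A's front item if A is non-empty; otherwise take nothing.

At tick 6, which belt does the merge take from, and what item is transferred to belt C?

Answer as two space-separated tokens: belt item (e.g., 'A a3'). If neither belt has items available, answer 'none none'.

Answer: none none

Derivation:
Tick 1: prefer A, take drum from A; A=[plank] B=[valve,rod] C=[drum]
Tick 2: prefer B, take valve from B; A=[plank] B=[rod] C=[drum,valve]
Tick 3: prefer A, take plank from A; A=[-] B=[rod] C=[drum,valve,plank]
Tick 4: prefer B, take rod from B; A=[-] B=[-] C=[drum,valve,plank,rod]
Tick 5: prefer A, both empty, nothing taken; A=[-] B=[-] C=[drum,valve,plank,rod]
Tick 6: prefer B, both empty, nothing taken; A=[-] B=[-] C=[drum,valve,plank,rod]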